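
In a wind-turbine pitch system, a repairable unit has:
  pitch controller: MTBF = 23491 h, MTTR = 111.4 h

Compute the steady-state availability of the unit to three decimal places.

0.995

A(pitch controller) = MTBF/(MTBF+MTTR) = 23491/(23491+111.4) = 0.995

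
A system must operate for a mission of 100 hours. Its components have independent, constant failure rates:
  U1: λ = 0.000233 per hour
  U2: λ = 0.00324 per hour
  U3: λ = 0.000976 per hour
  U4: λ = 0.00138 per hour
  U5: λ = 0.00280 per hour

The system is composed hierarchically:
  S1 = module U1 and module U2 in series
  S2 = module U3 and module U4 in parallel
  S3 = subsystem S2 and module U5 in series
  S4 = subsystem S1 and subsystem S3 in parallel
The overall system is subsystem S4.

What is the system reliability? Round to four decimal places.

R(U1) = exp(−0.000233 × 100) = 0.976969
R(U2) = exp(−0.00324 × 100) = 0.723250
R(U3) = exp(−0.000976 × 100) = 0.907012
R(U4) = exp(−0.00138 × 100) = 0.871099
R(U5) = exp(−0.00280 × 100) = 0.755784
Series (U1 and U2): 0.976969 × 0.723250 = 0.706593
Parallel (U3 and U4): 1 − (1 − 0.907012)(1 − 0.871099) = 0.988014
Series ([0.988014] and U5): 0.988014 × 0.755784 = 0.746725
Parallel ([0.706593] and [0.746725]): 1 − (1 − 0.706593)(1 − 0.746725) = 0.9257

0.9257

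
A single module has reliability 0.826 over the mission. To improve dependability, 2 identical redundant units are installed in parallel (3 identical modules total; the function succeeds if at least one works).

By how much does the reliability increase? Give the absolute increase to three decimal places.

R_before = 0.826
R_after = 1 − (1 − 0.826)^3 = 0.995
ΔR = 0.995 − 0.826 = 0.169

0.169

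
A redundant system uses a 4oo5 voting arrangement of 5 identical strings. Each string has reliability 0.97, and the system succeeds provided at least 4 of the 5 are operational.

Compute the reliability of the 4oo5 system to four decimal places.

0.9915

R = Σ_{i=4}^{5} C(5,i) p^i (1−p)^{5−i} with p = 0.97
C(5,4)·0.97^4·0.03^1 = 0.132794
C(5,5)·0.97^5·0.03^0 = 0.858734
Sum = 0.9915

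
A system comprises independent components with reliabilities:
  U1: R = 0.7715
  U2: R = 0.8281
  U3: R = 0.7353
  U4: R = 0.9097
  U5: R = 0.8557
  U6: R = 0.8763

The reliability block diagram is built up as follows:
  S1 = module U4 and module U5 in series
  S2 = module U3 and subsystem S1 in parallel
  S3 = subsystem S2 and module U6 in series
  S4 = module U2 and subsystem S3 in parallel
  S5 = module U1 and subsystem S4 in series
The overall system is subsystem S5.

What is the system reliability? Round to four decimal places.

0.7483

Series (U4 and U5): 0.909700 × 0.855700 = 0.778430
Parallel (U3 and [0.778430]): 1 − (1 − 0.735300)(1 − 0.778430) = 0.941350
Series ([0.941350] and U6): 0.941350 × 0.876300 = 0.824905
Parallel (U2 and [0.824905]): 1 − (1 − 0.828100)(1 − 0.824905) = 0.969901
Series (U1 and [0.969901]): 0.771500 × 0.969901 = 0.7483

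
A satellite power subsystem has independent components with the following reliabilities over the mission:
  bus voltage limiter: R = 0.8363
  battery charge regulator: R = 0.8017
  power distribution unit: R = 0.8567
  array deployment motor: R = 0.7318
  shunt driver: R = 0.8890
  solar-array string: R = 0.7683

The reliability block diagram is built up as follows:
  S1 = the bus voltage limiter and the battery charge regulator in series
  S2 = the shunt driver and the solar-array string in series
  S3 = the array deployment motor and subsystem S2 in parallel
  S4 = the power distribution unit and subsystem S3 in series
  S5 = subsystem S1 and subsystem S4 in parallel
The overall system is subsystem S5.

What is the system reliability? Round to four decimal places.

0.9288

Series (bus voltage limiter and battery charge regulator): 0.836300 × 0.801700 = 0.670462
Series (shunt driver and solar-array string): 0.889000 × 0.768300 = 0.683019
Parallel (array deployment motor and [0.683019]): 1 − (1 − 0.731800)(1 − 0.683019) = 0.914986
Series (power distribution unit and [0.914986]): 0.856700 × 0.914986 = 0.783869
Parallel ([0.670462] and [0.783869]): 1 − (1 − 0.670462)(1 − 0.783869) = 0.9288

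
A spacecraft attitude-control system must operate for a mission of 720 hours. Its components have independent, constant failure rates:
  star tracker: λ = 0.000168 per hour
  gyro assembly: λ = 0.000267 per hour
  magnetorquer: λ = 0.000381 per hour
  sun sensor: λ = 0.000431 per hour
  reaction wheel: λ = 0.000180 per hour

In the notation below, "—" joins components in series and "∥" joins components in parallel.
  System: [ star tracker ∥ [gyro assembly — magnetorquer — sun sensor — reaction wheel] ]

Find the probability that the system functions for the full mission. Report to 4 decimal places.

0.9321

R(star tracker) = exp(−0.000168 × 720) = 0.886069
R(gyro assembly) = exp(−0.000267 × 720) = 0.825109
R(magnetorquer) = exp(−0.000381 × 720) = 0.760089
R(sun sensor) = exp(−0.000431 × 720) = 0.733212
R(reaction wheel) = exp(−0.000180 × 720) = 0.878447
Series (gyro assembly, magnetorquer, sun sensor, and reaction wheel): 0.825109 × 0.760089 × 0.733212 × 0.878447 = 0.403944
Parallel (star tracker and [0.403944]): 1 − (1 − 0.886069)(1 − 0.403944) = 0.9321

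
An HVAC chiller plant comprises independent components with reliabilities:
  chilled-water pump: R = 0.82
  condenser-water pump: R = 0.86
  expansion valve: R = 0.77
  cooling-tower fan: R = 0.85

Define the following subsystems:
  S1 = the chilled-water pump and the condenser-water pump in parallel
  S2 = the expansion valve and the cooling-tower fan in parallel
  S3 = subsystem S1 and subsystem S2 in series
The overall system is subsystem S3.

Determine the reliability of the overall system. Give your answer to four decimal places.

0.9412

Parallel (chilled-water pump and condenser-water pump): 1 − (1 − 0.820000)(1 − 0.860000) = 0.974800
Parallel (expansion valve and cooling-tower fan): 1 − (1 − 0.770000)(1 − 0.850000) = 0.965500
Series ([0.974800] and [0.965500]): 0.974800 × 0.965500 = 0.9412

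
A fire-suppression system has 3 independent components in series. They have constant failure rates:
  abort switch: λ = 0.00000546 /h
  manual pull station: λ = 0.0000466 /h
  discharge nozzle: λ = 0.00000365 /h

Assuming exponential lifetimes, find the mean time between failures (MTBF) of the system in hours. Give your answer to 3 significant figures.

Series of exponential components: λ_sys = Σ λ_i
λ_sys = 0.00000546 + 0.0000466 + 0.00000365 = 5.5710e-05 /h
MTBF = 1 / λ_sys = 18000 h

18000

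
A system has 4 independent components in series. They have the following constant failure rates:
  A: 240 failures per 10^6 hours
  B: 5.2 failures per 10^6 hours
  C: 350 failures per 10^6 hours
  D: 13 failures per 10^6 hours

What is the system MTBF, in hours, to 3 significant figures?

1640

Series of exponential components: λ_sys = Σ λ_i
λ_sys = 0.00024 + 0.0000052 + 0.00035 + 0.000013 = 6.0820e-04 /h
MTBF = 1 / λ_sys = 1640 h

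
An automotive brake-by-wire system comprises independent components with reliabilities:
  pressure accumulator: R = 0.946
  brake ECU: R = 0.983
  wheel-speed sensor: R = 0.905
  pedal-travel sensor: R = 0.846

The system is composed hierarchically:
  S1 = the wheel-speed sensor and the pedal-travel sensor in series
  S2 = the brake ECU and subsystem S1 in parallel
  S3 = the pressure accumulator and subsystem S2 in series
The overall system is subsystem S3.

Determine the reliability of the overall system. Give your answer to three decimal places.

Series (wheel-speed sensor and pedal-travel sensor): 0.90500 × 0.84600 = 0.76563
Parallel (brake ECU and [0.76563]): 1 − (1 − 0.98300)(1 − 0.76563) = 0.99602
Series (pressure accumulator and [0.99602]): 0.94600 × 0.99602 = 0.942

0.942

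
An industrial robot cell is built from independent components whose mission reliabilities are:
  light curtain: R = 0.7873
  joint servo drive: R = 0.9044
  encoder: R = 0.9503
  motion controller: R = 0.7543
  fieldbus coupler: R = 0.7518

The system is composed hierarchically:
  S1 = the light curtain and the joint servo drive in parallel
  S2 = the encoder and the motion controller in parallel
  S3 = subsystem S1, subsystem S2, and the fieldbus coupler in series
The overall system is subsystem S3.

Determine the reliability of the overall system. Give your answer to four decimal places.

0.7275

Parallel (light curtain and joint servo drive): 1 − (1 − 0.787300)(1 − 0.904400) = 0.979666
Parallel (encoder and motion controller): 1 − (1 − 0.950300)(1 − 0.754300) = 0.987789
Series ([0.979666], [0.987789], and fieldbus coupler): 0.979666 × 0.987789 × 0.751800 = 0.7275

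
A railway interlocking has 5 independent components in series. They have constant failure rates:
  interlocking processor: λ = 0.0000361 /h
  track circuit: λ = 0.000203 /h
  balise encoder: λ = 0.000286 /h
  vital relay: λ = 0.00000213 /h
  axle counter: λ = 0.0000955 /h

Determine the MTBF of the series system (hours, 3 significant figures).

1610

Series of exponential components: λ_sys = Σ λ_i
λ_sys = 0.0000361 + 0.000203 + 0.000286 + 0.00000213 + 0.0000955 = 6.2273e-04 /h
MTBF = 1 / λ_sys = 1610 h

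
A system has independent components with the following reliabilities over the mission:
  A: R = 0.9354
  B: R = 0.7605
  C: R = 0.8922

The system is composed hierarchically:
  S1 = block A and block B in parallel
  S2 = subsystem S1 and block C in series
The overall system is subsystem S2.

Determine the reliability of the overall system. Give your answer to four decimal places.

Parallel (A and B): 1 − (1 − 0.935400)(1 − 0.760500) = 0.984528
Series ([0.984528] and C): 0.984528 × 0.892200 = 0.8784

0.8784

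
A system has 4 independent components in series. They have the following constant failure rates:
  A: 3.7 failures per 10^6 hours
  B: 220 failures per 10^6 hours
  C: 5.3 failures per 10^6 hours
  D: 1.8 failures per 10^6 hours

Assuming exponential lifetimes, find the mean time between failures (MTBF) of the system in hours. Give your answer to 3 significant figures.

Series of exponential components: λ_sys = Σ λ_i
λ_sys = 0.0000037 + 0.00022 + 0.0000053 + 0.0000018 = 2.3080e-04 /h
MTBF = 1 / λ_sys = 4330 h

4330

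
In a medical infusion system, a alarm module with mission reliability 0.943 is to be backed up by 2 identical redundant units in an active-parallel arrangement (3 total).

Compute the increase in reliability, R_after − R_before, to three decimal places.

0.057

R_before = 0.943
R_after = 1 − (1 − 0.943)^3 = 1.000
ΔR = 1.000 − 0.943 = 0.057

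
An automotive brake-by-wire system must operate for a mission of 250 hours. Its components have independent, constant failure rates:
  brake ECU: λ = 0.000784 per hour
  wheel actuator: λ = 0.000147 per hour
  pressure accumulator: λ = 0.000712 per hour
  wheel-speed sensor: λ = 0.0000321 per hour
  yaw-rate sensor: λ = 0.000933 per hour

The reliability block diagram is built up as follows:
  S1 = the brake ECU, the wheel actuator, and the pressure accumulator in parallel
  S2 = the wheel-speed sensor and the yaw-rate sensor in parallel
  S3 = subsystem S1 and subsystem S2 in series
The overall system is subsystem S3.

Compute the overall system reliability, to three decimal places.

R(brake ECU) = exp(−0.000784 × 250) = 0.82201
R(wheel actuator) = exp(−0.000147 × 250) = 0.96392
R(pressure accumulator) = exp(−0.000712 × 250) = 0.83694
R(wheel-speed sensor) = exp(−0.0000321 × 250) = 0.99201
R(yaw-rate sensor) = exp(−0.000933 × 250) = 0.79196
Parallel (brake ECU, wheel actuator, and pressure accumulator): 1 − (1 − 0.82201)(1 − 0.96392)(1 − 0.83694) = 0.99895
Parallel (wheel-speed sensor and yaw-rate sensor): 1 − (1 − 0.99201)(1 − 0.79196) = 0.99834
Series ([0.99895] and [0.99834]): 0.99895 × 0.99834 = 0.997

0.997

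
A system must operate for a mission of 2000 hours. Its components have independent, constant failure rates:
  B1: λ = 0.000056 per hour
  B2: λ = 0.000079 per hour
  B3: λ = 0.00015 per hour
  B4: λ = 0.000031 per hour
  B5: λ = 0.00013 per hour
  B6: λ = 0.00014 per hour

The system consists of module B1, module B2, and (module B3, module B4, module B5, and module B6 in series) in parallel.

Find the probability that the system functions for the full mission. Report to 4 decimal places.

R(B1) = exp(−0.000056 × 2000) = 0.894044
R(B2) = exp(−0.000079 × 2000) = 0.853850
R(B3) = exp(−0.00015 × 2000) = 0.740818
R(B4) = exp(−0.000031 × 2000) = 0.939883
R(B5) = exp(−0.00013 × 2000) = 0.771052
R(B6) = exp(−0.00014 × 2000) = 0.755784
Series (B3, B4, B5, and B6): 0.740818 × 0.939883 × 0.771052 × 0.755784 = 0.405758
Parallel (B1, B2, and [0.405758]): 1 − (1 − 0.894044)(1 − 0.853850)(1 − 0.405758) = 0.9908

0.9908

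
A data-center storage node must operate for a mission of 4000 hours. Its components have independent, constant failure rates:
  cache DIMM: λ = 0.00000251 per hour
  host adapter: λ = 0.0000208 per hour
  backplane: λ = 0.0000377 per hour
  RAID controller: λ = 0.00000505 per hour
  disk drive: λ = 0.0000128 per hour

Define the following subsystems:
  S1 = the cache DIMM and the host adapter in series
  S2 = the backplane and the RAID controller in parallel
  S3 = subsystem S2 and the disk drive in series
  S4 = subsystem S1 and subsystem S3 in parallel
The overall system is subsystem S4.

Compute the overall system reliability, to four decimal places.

0.9953

R(cache DIMM) = exp(−0.00000251 × 4000) = 0.990010
R(host adapter) = exp(−0.0000208 × 4000) = 0.920167
R(backplane) = exp(−0.0000377 × 4000) = 0.860020
R(RAID controller) = exp(−0.00000505 × 4000) = 0.980003
R(disk drive) = exp(−0.0000128 × 4000) = 0.950089
Series (cache DIMM and host adapter): 0.990010 × 0.920167 = 0.910975
Parallel (backplane and RAID controller): 1 − (1 − 0.860020)(1 − 0.980003) = 0.997201
Series ([0.997201] and disk drive): 0.997201 × 0.950089 = 0.947430
Parallel ([0.910975] and [0.947430]): 1 − (1 − 0.910975)(1 − 0.947430) = 0.9953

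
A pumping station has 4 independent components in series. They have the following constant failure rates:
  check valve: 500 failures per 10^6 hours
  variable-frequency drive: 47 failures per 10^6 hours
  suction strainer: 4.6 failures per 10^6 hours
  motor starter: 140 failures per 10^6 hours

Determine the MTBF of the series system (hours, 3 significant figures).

1450

Series of exponential components: λ_sys = Σ λ_i
λ_sys = 0.00050 + 0.000047 + 0.0000046 + 0.00014 = 6.9160e-04 /h
MTBF = 1 / λ_sys = 1450 h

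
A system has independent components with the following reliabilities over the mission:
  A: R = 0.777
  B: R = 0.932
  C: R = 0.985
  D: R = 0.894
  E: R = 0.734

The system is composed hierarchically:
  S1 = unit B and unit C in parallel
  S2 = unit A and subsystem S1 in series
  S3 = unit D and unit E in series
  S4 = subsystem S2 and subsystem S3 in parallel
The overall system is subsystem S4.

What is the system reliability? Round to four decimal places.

0.9231

Parallel (B and C): 1 − (1 − 0.932000)(1 − 0.985000) = 0.998980
Series (A and [0.998980]): 0.777000 × 0.998980 = 0.776207
Series (D and E): 0.894000 × 0.734000 = 0.656196
Parallel ([0.776207] and [0.656196]): 1 − (1 − 0.776207)(1 − 0.656196) = 0.9231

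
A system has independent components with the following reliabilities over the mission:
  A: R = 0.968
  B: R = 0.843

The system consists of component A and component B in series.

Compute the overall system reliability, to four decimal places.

0.8160

Series (A and B): 0.968000 × 0.843000 = 0.8160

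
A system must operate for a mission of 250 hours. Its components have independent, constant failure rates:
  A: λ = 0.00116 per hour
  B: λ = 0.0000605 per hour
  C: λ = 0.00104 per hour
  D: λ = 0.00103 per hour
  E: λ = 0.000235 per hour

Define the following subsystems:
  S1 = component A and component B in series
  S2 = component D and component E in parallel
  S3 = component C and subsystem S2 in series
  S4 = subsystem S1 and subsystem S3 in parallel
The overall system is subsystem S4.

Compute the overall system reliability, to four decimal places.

0.9372

R(A) = exp(−0.00116 × 250) = 0.748264
R(B) = exp(−0.0000605 × 250) = 0.984989
R(C) = exp(−0.00104 × 250) = 0.771052
R(D) = exp(−0.00103 × 250) = 0.772982
R(E) = exp(−0.000235 × 250) = 0.942942
Series (A and B): 0.748264 × 0.984989 = 0.737032
Parallel (D and E): 1 − (1 − 0.772982)(1 − 0.942942) = 0.987047
Series (C and [0.987047]): 0.771052 × 0.987047 = 0.761065
Parallel ([0.737032] and [0.761065]): 1 − (1 − 0.737032)(1 − 0.761065) = 0.9372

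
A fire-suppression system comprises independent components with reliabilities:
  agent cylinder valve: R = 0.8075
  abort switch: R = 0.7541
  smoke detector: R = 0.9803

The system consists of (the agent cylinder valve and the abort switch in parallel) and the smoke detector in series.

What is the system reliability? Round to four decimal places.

Parallel (agent cylinder valve and abort switch): 1 − (1 − 0.807500)(1 − 0.754100) = 0.952664
Series ([0.952664] and smoke detector): 0.952664 × 0.980300 = 0.9339

0.9339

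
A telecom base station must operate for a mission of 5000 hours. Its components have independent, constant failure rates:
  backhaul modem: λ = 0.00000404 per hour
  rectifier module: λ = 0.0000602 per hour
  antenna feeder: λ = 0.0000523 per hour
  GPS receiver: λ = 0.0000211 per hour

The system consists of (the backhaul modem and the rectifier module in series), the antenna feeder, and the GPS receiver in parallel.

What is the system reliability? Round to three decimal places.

R(backhaul modem) = exp(−0.00000404 × 5000) = 0.98000
R(rectifier module) = exp(−0.0000602 × 5000) = 0.74008
R(antenna feeder) = exp(−0.0000523 × 5000) = 0.76990
R(GPS receiver) = exp(−0.0000211 × 5000) = 0.89987
Series (backhaul modem and rectifier module): 0.98000 × 0.74008 = 0.72528
Parallel ([0.72528], antenna feeder, and GPS receiver): 1 − (1 − 0.72528)(1 − 0.76990)(1 − 0.89987) = 0.994

0.994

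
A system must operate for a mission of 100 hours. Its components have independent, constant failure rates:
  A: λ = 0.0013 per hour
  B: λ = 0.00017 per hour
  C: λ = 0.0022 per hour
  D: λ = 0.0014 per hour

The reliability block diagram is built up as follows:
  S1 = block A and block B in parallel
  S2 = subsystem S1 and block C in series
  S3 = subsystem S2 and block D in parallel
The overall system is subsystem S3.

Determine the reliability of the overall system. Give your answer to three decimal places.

R(A) = exp(−0.0013 × 100) = 0.87810
R(B) = exp(−0.00017 × 100) = 0.98314
R(C) = exp(−0.0022 × 100) = 0.80252
R(D) = exp(−0.0014 × 100) = 0.86936
Parallel (A and B): 1 − (1 − 0.87810)(1 − 0.98314) = 0.99794
Series ([0.99794] and C): 0.99794 × 0.80252 = 0.80087
Parallel ([0.80087] and D): 1 − (1 − 0.80087)(1 − 0.86936) = 0.974

0.974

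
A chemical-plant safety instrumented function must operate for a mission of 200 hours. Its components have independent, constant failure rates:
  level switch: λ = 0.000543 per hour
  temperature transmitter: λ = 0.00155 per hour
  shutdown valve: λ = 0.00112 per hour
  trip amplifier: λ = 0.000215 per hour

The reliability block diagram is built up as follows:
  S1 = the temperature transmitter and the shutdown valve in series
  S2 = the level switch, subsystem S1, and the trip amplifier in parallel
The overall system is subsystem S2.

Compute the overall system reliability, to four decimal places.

0.9982

R(level switch) = exp(−0.000543 × 200) = 0.897089
R(temperature transmitter) = exp(−0.00155 × 200) = 0.733447
R(shutdown valve) = exp(−0.00112 × 200) = 0.799315
R(trip amplifier) = exp(−0.000215 × 200) = 0.957911
Series (temperature transmitter and shutdown valve): 0.733447 × 0.799315 = 0.586255
Parallel (level switch, [0.586255], and trip amplifier): 1 − (1 − 0.897089)(1 − 0.586255)(1 − 0.957911) = 0.9982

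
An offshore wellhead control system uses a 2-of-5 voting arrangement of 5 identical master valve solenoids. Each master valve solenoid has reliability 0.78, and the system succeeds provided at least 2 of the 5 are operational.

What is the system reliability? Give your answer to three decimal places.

0.990

R = Σ_{i=2}^{5} C(5,i) p^i (1−p)^{5−i} with p = 0.78
C(5,2)·0.78^2·0.22^3 = 0.06478
C(5,3)·0.78^3·0.22^2 = 0.22968
C(5,4)·0.78^4·0.22^1 = 0.40717
C(5,5)·0.78^5·0.22^0 = 0.28872
Sum = 0.990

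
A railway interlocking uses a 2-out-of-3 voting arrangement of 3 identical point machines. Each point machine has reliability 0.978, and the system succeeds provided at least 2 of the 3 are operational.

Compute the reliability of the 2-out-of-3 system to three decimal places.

0.999

R = Σ_{i=2}^{3} C(3,i) p^i (1−p)^{3−i} with p = 0.978
C(3,2)·0.978^2·0.022^1 = 0.06313
C(3,3)·0.978^3·0.022^0 = 0.93544
Sum = 0.999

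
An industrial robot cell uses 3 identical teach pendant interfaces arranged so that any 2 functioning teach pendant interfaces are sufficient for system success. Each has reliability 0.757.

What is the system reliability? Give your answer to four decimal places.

0.8516

R = Σ_{i=2}^{3} C(3,i) p^i (1−p)^{3−i} with p = 0.757
C(3,2)·0.757^2·0.243^1 = 0.417753
C(3,3)·0.757^3·0.243^0 = 0.433798
Sum = 0.8516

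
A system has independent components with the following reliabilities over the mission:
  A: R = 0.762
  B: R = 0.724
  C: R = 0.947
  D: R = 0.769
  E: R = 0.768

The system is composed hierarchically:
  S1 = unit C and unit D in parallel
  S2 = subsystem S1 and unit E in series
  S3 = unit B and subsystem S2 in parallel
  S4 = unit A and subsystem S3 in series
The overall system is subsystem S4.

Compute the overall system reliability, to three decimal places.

0.711

Parallel (C and D): 1 − (1 − 0.94700)(1 − 0.76900) = 0.98776
Series ([0.98776] and E): 0.98776 × 0.76800 = 0.75860
Parallel (B and [0.75860]): 1 − (1 − 0.72400)(1 − 0.75860) = 0.93337
Series (A and [0.93337]): 0.76200 × 0.93337 = 0.711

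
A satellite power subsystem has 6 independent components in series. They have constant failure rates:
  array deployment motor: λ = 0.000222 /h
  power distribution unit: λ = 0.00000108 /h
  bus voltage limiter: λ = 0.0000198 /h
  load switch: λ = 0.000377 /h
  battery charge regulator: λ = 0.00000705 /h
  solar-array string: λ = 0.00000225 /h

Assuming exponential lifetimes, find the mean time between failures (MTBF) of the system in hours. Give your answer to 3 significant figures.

1590

Series of exponential components: λ_sys = Σ λ_i
λ_sys = 0.000222 + 0.00000108 + 0.0000198 + 0.000377 + 0.00000705 + 0.00000225 = 6.2918e-04 /h
MTBF = 1 / λ_sys = 1590 h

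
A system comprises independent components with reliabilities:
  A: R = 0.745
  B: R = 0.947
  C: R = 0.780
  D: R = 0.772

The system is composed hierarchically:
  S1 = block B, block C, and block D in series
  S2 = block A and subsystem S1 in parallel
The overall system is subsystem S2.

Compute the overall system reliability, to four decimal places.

0.8904

Series (B, C, and D): 0.947000 × 0.780000 × 0.772000 = 0.570246
Parallel (A and [0.570246]): 1 − (1 − 0.745000)(1 − 0.570246) = 0.8904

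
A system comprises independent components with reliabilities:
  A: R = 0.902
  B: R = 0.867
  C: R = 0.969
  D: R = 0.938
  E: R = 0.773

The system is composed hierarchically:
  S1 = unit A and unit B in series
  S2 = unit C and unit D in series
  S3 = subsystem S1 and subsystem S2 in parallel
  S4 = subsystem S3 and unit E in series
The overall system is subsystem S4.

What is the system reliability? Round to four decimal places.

0.7577

Series (A and B): 0.902000 × 0.867000 = 0.782034
Series (C and D): 0.969000 × 0.938000 = 0.908922
Parallel ([0.782034] and [0.908922]): 1 − (1 − 0.782034)(1 − 0.908922) = 0.980148
Series ([0.980148] and E): 0.980148 × 0.773000 = 0.7577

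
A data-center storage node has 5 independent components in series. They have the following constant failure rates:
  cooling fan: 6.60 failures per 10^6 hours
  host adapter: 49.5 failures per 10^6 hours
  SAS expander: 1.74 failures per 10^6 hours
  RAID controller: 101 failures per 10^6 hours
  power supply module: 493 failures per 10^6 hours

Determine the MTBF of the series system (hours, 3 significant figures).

1530

Series of exponential components: λ_sys = Σ λ_i
λ_sys = 0.00000660 + 0.0000495 + 0.00000174 + 0.000101 + 0.000493 = 6.5184e-04 /h
MTBF = 1 / λ_sys = 1530 h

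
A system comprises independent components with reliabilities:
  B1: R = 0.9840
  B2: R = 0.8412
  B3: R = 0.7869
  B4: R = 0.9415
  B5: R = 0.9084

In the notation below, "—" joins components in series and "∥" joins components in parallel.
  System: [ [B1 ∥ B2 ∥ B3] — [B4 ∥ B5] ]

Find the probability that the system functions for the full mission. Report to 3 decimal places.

Parallel (B1, B2, and B3): 1 − (1 − 0.98400)(1 − 0.84120)(1 − 0.78690) = 0.99946
Parallel (B4 and B5): 1 − (1 − 0.94150)(1 − 0.90840) = 0.99464
Series ([0.99946] and [0.99464]): 0.99946 × 0.99464 = 0.994

0.994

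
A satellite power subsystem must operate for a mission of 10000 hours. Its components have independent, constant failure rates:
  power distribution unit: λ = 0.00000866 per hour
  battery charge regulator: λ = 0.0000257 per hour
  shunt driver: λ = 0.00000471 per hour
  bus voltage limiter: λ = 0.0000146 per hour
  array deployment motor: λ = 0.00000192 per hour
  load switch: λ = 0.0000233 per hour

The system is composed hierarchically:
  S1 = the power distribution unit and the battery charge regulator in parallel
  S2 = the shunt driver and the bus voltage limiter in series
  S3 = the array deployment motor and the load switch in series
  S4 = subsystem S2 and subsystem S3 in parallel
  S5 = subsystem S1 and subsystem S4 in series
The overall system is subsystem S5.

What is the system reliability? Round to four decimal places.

R(power distribution unit) = exp(−0.00000866 × 10000) = 0.917044
R(battery charge regulator) = exp(−0.0000257 × 10000) = 0.773368
R(shunt driver) = exp(−0.00000471 × 10000) = 0.953992
R(bus voltage limiter) = exp(−0.0000146 × 10000) = 0.864158
R(array deployment motor) = exp(−0.00000192 × 10000) = 0.980983
R(load switch) = exp(−0.0000233 × 10000) = 0.792154
Parallel (power distribution unit and battery charge regulator): 1 − (1 − 0.917044)(1 − 0.773368) = 0.981200
Series (shunt driver and bus voltage limiter): 0.953992 × 0.864158 = 0.824400
Series (array deployment motor and load switch): 0.980983 × 0.792154 = 0.777090
Parallel ([0.824400] and [0.777090]): 1 − (1 − 0.824400)(1 − 0.777090) = 0.960857
Series ([0.981200] and [0.960857]): 0.981200 × 0.960857 = 0.9428

0.9428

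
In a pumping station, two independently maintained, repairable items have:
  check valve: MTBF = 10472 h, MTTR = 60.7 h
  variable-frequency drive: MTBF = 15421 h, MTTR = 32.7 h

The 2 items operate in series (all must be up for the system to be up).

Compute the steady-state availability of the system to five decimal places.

0.99213

A(check valve) = MTBF/(MTBF+MTTR) = 10472/(10472+60.7) = 0.994237
A(variable-frequency drive) = MTBF/(MTBF+MTTR) = 15421/(15421+32.7) = 0.997884
Series availability: 0.994237 × 0.997884 = 0.99213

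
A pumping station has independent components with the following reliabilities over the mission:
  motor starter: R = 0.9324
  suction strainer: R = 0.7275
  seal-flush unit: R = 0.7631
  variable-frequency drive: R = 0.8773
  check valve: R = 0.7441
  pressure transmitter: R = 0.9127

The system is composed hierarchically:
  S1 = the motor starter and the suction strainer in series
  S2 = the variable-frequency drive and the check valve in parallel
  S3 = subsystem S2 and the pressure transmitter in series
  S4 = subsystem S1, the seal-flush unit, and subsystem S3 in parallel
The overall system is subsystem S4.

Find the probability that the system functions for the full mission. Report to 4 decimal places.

Series (motor starter and suction strainer): 0.932400 × 0.727500 = 0.678321
Parallel (variable-frequency drive and check valve): 1 − (1 − 0.877300)(1 − 0.744100) = 0.968601
Series ([0.968601] and pressure transmitter): 0.968601 × 0.912700 = 0.884042
Parallel ([0.678321], seal-flush unit, and [0.884042]): 1 − (1 − 0.678321)(1 − 0.763100)(1 − 0.884042) = 0.9912

0.9912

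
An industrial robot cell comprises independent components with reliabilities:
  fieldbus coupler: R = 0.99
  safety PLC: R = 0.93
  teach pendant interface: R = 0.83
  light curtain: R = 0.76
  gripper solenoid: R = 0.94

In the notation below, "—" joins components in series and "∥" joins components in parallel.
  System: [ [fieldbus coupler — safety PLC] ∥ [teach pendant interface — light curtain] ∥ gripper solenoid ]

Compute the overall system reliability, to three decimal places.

0.998

Series (fieldbus coupler and safety PLC): 0.99000 × 0.93000 = 0.92070
Series (teach pendant interface and light curtain): 0.83000 × 0.76000 = 0.63080
Parallel ([0.92070], [0.63080], and gripper solenoid): 1 − (1 − 0.92070)(1 − 0.63080)(1 − 0.94000) = 0.998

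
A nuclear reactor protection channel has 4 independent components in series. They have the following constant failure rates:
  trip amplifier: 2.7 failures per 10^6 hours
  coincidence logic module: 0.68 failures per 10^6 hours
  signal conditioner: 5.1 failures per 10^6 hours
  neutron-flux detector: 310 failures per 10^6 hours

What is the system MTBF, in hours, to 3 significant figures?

Series of exponential components: λ_sys = Σ λ_i
λ_sys = 0.0000027 + 0.00000068 + 0.0000051 + 0.00031 = 3.1848e-04 /h
MTBF = 1 / λ_sys = 3140 h

3140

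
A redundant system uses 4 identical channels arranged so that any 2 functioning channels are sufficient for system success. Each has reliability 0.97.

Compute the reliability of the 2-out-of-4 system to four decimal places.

R = Σ_{i=2}^{4} C(4,i) p^i (1−p)^{4−i} with p = 0.97
C(4,2)·0.97^2·0.03^2 = 0.005081
C(4,3)·0.97^3·0.03^1 = 0.109521
C(4,4)·0.97^4·0.03^0 = 0.885293
Sum = 0.9999

0.9999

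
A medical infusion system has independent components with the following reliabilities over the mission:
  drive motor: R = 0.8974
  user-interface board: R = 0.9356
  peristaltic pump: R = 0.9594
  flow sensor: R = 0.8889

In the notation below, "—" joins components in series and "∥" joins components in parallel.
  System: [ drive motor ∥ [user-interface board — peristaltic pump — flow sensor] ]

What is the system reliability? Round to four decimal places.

Series (user-interface board, peristaltic pump, and flow sensor): 0.935600 × 0.959400 × 0.888900 = 0.797890
Parallel (drive motor and [0.797890]): 1 − (1 − 0.897400)(1 − 0.797890) = 0.9793

0.9793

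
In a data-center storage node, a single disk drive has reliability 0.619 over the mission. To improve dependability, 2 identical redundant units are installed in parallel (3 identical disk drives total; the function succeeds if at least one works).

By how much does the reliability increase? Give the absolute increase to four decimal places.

R_before = 0.619
R_after = 1 − (1 − 0.619)^3 = 0.9447
ΔR = 0.9447 − 0.619 = 0.3257

0.3257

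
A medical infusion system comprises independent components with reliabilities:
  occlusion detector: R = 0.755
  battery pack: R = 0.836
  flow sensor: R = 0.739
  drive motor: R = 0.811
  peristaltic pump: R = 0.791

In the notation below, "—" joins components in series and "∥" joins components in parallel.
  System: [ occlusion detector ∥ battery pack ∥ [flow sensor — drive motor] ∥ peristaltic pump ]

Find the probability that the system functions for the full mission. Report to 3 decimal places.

0.997

Series (flow sensor and drive motor): 0.73900 × 0.81100 = 0.59933
Parallel (occlusion detector, battery pack, [0.59933], and peristaltic pump): 1 − (1 − 0.75500)(1 − 0.83600)(1 − 0.59933)(1 − 0.79100) = 0.997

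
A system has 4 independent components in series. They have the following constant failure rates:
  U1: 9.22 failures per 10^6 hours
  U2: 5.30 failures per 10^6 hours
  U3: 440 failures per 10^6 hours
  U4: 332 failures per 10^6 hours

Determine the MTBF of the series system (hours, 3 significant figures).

Series of exponential components: λ_sys = Σ λ_i
λ_sys = 0.00000922 + 0.00000530 + 0.000440 + 0.000332 = 7.8652e-04 /h
MTBF = 1 / λ_sys = 1270 h

1270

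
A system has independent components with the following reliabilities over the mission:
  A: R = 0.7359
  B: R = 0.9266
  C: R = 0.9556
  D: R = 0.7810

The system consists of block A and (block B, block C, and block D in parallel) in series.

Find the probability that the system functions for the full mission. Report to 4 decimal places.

Parallel (B, C, and D): 1 − (1 − 0.926600)(1 − 0.955600)(1 − 0.781000) = 0.999286
Series (A and [0.999286]): 0.735900 × 0.999286 = 0.7354

0.7354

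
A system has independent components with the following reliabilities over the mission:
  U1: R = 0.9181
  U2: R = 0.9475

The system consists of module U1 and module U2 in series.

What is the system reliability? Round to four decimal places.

0.8699

Series (U1 and U2): 0.918100 × 0.947500 = 0.8699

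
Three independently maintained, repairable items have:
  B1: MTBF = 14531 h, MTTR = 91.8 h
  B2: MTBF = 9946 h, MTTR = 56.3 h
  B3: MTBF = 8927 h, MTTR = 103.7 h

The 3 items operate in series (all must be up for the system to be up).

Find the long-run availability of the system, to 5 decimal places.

0.97678

A(B1) = MTBF/(MTBF+MTTR) = 14531/(14531+91.8) = 0.993722
A(B2) = MTBF/(MTBF+MTTR) = 9946/(9946+56.3) = 0.994371
A(B3) = MTBF/(MTBF+MTTR) = 8927/(8927+103.7) = 0.988517
Series availability: 0.993722 × 0.994371 × 0.988517 = 0.97678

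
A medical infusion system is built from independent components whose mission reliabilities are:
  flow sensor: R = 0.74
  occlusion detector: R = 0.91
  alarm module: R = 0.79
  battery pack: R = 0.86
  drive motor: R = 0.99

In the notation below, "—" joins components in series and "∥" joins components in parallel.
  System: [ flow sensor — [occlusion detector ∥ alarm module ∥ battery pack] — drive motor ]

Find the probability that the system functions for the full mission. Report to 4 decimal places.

0.7307

Parallel (occlusion detector, alarm module, and battery pack): 1 − (1 − 0.910000)(1 − 0.790000)(1 − 0.860000) = 0.997354
Series (flow sensor, [0.997354], and drive motor): 0.740000 × 0.997354 × 0.990000 = 0.7307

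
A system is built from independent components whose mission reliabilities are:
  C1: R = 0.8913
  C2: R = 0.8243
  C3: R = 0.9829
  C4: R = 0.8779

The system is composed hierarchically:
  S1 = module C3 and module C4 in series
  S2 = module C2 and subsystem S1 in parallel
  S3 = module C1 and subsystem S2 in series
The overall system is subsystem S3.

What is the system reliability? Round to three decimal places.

Series (C3 and C4): 0.98290 × 0.87790 = 0.86289
Parallel (C2 and [0.86289]): 1 − (1 − 0.82430)(1 − 0.86289) = 0.97591
Series (C1 and [0.97591]): 0.89130 × 0.97591 = 0.870

0.870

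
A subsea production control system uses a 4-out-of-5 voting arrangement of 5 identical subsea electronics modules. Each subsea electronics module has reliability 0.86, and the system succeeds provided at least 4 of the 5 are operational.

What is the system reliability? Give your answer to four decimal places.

0.8533

R = Σ_{i=4}^{5} C(5,i) p^i (1−p)^{5−i} with p = 0.86
C(5,4)·0.86^4·0.14^1 = 0.382906
C(5,5)·0.86^5·0.14^0 = 0.470427
Sum = 0.8533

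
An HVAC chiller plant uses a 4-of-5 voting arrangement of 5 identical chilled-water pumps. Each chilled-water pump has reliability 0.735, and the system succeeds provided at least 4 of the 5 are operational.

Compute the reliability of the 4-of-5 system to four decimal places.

R = Σ_{i=4}^{5} C(5,i) p^i (1−p)^{5−i} with p = 0.735
C(5,4)·0.735^4·0.265^1 = 0.386692
C(5,5)·0.735^5·0.265^0 = 0.214505
Sum = 0.6012

0.6012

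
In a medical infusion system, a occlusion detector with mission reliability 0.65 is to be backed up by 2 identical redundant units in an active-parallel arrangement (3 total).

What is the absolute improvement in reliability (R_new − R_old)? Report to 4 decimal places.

0.3071

R_before = 0.65
R_after = 1 − (1 − 0.65)^3 = 0.9571
ΔR = 0.9571 − 0.65 = 0.3071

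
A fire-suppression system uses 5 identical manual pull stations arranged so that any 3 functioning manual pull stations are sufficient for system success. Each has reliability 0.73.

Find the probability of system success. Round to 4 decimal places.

0.8743

R = Σ_{i=3}^{5} C(5,i) p^i (1−p)^{5−i} with p = 0.73
C(5,3)·0.73^3·0.27^2 = 0.283593
C(5,4)·0.73^4·0.27^1 = 0.383376
C(5,5)·0.73^5·0.27^0 = 0.207307
Sum = 0.8743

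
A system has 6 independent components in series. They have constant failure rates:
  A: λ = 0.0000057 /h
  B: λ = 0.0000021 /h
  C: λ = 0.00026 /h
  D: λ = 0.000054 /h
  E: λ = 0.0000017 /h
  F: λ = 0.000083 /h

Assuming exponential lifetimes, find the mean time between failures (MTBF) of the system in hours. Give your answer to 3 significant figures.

2460

Series of exponential components: λ_sys = Σ λ_i
λ_sys = 0.0000057 + 0.0000021 + 0.00026 + 0.000054 + 0.0000017 + 0.000083 = 4.0650e-04 /h
MTBF = 1 / λ_sys = 2460 h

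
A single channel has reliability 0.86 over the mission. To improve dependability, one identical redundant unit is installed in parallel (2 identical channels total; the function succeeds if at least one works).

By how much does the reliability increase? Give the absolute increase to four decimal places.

R_before = 0.86
R_after = 1 − (1 − 0.86)^2 = 0.9804
ΔR = 0.9804 − 0.86 = 0.1204

0.1204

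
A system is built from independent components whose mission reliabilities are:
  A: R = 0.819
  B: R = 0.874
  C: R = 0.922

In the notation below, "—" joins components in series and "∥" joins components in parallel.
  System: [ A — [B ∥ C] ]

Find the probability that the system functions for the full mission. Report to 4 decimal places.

Parallel (B and C): 1 − (1 − 0.874000)(1 − 0.922000) = 0.990172
Series (A and [0.990172]): 0.819000 × 0.990172 = 0.8110

0.8110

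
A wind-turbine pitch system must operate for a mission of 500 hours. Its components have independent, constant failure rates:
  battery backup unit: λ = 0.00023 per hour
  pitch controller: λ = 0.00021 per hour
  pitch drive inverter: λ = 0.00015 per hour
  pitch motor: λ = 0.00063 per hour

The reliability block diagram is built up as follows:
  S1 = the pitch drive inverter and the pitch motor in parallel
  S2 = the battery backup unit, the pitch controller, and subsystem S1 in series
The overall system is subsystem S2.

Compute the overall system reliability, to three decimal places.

R(battery backup unit) = exp(−0.00023 × 500) = 0.89137
R(pitch controller) = exp(−0.00021 × 500) = 0.90032
R(pitch drive inverter) = exp(−0.00015 × 500) = 0.92774
R(pitch motor) = exp(−0.00063 × 500) = 0.72979
Parallel (pitch drive inverter and pitch motor): 1 − (1 − 0.92774)(1 − 0.72979) = 0.98047
Series (battery backup unit, pitch controller, and [0.98047]): 0.89137 × 0.90032 × 0.98047 = 0.787

0.787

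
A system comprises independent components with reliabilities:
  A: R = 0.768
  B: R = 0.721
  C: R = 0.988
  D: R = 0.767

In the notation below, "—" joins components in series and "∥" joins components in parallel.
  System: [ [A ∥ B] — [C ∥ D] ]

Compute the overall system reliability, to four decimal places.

0.9327

Parallel (A and B): 1 − (1 − 0.768000)(1 − 0.721000) = 0.935272
Parallel (C and D): 1 − (1 − 0.988000)(1 − 0.767000) = 0.997204
Series ([0.935272] and [0.997204]): 0.935272 × 0.997204 = 0.9327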